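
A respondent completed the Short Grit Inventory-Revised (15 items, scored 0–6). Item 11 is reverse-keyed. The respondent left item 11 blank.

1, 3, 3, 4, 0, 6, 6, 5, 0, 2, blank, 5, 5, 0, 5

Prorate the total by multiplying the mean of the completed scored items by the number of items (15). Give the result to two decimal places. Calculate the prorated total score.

48.21

Reverse-coded (on a 0–6 scale, reversed = 6 − raw):
Completed scored items (14 of 15): 1, 3, 3, 4, 0, 6, 6, 5, 0, 2, 5, 5, 0, 5; sum = 45.
Person mean = 45 / 14 ≈ 3.2143
Prorated total = (45 / 14) × 15 = 48.21 (to 2 dp)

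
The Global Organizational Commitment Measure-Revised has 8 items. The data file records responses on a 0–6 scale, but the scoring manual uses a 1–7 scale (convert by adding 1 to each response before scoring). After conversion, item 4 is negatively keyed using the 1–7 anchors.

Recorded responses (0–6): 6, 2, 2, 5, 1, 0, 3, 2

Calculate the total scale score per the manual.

Convert to 1–7: 7, 3, 3, 6, 2, 1, 4, 3
Reverse-coded (reversed = (1+7) − raw = 8 − raw):
  item 4: 8 − 6 = 2
Scored: 7, 3, 3, 2, 2, 1, 4, 3
Total = 25

25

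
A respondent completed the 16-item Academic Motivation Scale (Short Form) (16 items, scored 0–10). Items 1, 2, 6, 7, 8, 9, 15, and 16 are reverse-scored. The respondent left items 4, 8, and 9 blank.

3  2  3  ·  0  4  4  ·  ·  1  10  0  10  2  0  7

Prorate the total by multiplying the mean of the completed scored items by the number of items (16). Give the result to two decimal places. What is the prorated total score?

Reverse-coded (on a 0–10 scale, reversed = 10 − raw):
  item 1: 10 − 3 = 7
  item 2: 10 − 2 = 8
  item 6: 10 − 4 = 6
  item 7: 10 − 4 = 6
  item 15: 10 − 0 = 10
  item 16: 10 − 7 = 3
Completed scored items (13 of 16): 7, 8, 3, 0, 6, 6, 1, 10, 0, 10, 2, 10, 3; sum = 66.
Person mean = 66 / 13 ≈ 5.0769
Prorated total = (66 / 13) × 16 = 81.23 (to 2 dp)

81.23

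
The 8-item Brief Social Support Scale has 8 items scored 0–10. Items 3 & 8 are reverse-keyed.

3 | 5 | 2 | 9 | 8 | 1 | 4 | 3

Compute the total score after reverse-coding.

Reversing items 3 and 8 with 10 − raw:
Total = 3 + 5 + (10−2) + 9 + 8 + 1 + 4 + (10−3)
      = 3 + 5 + 8 + 9 + 8 + 1 + 4 + 7 = 45

45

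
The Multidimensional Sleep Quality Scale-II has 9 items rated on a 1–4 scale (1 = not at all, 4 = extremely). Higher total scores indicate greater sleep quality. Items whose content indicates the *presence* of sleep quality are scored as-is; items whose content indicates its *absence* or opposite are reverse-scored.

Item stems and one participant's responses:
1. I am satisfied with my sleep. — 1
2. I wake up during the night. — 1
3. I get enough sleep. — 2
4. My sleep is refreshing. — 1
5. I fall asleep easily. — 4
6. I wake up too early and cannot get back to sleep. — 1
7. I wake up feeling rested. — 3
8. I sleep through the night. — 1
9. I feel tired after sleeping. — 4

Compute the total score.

Items 2, 6, 9 describe the absence/opposite of sleep quality → reverse-score.
reversed = (1+4) − raw = 5 − raw.
  item 1: 1
  item 2: 5 − 1 = 4
  item 3: 2
  item 4: 1
  item 5: 4
  item 6: 5 − 1 = 4
  item 7: 3
  item 8: 1
  item 9: 5 − 4 = 1
Total = 1 + 4 + 2 + 1 + 4 + 4 + 3 + 1 + 1 = 21

21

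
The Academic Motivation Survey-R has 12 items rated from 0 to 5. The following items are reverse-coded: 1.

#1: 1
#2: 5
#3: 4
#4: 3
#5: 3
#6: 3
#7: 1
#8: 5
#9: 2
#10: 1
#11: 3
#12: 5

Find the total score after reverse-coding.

Apply reverse scoring (reversed = (0+5) − raw = 5 − raw):
  item 1: 5 − 1 = 4
After reverse-coding: 4, 5, 4, 3, 3, 3, 1, 5, 2, 1, 3, 5
Total = 4 + 5 + 4 + 3 + 3 + 3 + 1 + 5 + 2 + 1 + 3 + 5 = 39

39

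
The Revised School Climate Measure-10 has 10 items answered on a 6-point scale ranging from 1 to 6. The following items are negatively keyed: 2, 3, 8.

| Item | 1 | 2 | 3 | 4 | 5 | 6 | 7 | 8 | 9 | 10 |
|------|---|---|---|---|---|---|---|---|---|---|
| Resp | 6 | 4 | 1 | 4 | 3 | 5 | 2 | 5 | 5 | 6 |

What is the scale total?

Reverse-coded items (reverse-coded value = 7 − response):
  item 2: 7 − 4 = 3
  item 3: 7 − 1 = 6
  item 8: 7 − 5 = 2
Scored responses: 6, 3, 6, 4, 3, 5, 2, 2, 5, 6
Total = 6 + 3 + 6 + 4 + 3 + 5 + 2 + 2 + 5 + 6 = 42

42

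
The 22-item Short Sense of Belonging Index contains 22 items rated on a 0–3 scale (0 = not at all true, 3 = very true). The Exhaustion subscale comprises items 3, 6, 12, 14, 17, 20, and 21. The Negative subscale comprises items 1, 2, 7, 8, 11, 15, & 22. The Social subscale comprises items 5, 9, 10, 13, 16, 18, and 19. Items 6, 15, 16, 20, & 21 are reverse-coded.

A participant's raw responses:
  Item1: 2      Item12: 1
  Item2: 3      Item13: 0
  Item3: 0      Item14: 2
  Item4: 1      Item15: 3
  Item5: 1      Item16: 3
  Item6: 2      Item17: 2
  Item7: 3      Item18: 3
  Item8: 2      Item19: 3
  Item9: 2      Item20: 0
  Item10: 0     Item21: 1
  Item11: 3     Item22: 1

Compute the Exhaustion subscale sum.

11

Exhaustion items: 3, 6, 12, 14, 17, 20, 21.
Of these, items 6, 20, & 21 are reverse-coded; reverse-coded value = 3 − response.
  item 3: 0
  item 6: 3 − 2 = 1
  item 12: 1
  item 14: 2
  item 17: 2
  item 20: 3 − 0 = 3
  item 21: 3 − 1 = 2
Sum = 0 + 1 + 1 + 2 + 2 + 3 + 2 = 11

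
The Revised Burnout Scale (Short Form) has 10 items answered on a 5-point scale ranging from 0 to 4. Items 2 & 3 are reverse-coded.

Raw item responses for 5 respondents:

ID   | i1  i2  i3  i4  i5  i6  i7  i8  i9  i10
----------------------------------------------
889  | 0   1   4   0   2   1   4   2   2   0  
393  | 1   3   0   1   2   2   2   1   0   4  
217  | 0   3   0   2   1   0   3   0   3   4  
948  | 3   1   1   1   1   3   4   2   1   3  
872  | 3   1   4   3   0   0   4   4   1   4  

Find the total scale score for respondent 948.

Respondent 948 raw: 3, 1, 1, 1, 1, 3, 4, 2, 1, 3.
Reverse-coded (on a 0–4 scale, reversed = 4 − raw):
  item 1: 3
  item 2: 4 − 1 = 3
  item 3: 4 − 1 = 3
  item 4: 1
  item 5: 1
  item 6: 3
  item 7: 4
  item 8: 2
  item 9: 1
  item 10: 3
Sum = 3 + 3 + 3 + 1 + 1 + 3 + 4 + 2 + 1 + 3 = 24

24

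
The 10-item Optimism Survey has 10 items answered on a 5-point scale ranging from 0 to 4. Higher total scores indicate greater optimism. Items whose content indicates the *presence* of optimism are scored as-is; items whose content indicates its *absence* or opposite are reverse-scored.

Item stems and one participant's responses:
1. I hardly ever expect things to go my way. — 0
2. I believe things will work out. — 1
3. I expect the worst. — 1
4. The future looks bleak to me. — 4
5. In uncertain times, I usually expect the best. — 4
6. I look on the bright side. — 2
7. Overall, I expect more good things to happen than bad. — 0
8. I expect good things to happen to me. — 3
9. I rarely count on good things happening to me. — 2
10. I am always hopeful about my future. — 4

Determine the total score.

Items 1, 3, 4, 9 describe the absence/opposite of optimism → reverse-score.
reverse-coded value = 4 − response.
  item 1: 4 − 0 = 4
  item 2: 1
  item 3: 4 − 1 = 3
  item 4: 4 − 4 = 0
  item 5: 4
  item 6: 2
  item 7: 0
  item 8: 3
  item 9: 4 − 2 = 2
  item 10: 4
Total = 4 + 1 + 3 + 0 + 4 + 2 + 0 + 3 + 2 + 4 = 23

23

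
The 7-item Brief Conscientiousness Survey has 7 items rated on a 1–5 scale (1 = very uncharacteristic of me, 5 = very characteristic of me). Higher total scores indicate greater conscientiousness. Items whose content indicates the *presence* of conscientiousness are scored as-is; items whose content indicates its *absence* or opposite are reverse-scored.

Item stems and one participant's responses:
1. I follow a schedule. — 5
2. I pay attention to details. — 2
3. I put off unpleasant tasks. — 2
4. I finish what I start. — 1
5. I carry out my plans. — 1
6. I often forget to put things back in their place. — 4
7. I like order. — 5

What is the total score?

20

Items 3, 6 describe the absence/opposite of conscientiousness → reverse-score.
reversed = (1+5) − raw = 6 − raw.
  item 1: 5
  item 2: 2
  item 3: 6 − 2 = 4
  item 4: 1
  item 5: 1
  item 6: 6 − 4 = 2
  item 7: 5
Total = 5 + 2 + 4 + 1 + 1 + 2 + 5 = 20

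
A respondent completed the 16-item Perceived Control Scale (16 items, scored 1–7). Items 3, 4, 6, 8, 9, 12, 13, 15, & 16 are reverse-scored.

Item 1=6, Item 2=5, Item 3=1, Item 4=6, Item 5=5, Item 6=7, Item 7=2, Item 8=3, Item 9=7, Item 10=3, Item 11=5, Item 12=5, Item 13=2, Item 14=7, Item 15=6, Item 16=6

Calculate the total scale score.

62

Reverse-scored items use 8 − raw:
  item 3: 8 − 1 = 7
  item 4: 8 − 6 = 2
  item 6: 8 − 7 = 1
  item 8: 8 − 3 = 5
  item 9: 8 − 7 = 1
  item 12: 8 − 5 = 3
  item 13: 8 − 2 = 6
  item 15: 8 − 6 = 2
  item 16: 8 − 6 = 2
After reverse-coding: 6, 5, 7, 2, 5, 1, 2, 5, 1, 3, 5, 3, 6, 7, 2, 2
Total = 6 + 5 + 7 + 2 + 5 + 1 + 2 + 5 + 1 + 3 + 5 + 3 + 6 + 7 + 2 + 2 = 62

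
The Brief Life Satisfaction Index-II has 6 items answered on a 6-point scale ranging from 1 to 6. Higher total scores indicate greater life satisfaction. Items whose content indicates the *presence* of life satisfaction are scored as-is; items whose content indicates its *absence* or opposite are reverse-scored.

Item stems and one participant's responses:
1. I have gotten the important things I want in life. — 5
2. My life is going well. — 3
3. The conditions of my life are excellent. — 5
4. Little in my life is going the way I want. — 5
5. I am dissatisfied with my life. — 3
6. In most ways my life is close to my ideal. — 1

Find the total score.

20

Items 4, 5 describe the absence/opposite of life satisfaction → reverse-score.
on a 1–6 scale, reversed = 7 − raw.
  item 1: 5
  item 2: 3
  item 3: 5
  item 4: 7 − 5 = 2
  item 5: 7 − 3 = 4
  item 6: 1
Total = 5 + 3 + 5 + 2 + 4 + 1 = 20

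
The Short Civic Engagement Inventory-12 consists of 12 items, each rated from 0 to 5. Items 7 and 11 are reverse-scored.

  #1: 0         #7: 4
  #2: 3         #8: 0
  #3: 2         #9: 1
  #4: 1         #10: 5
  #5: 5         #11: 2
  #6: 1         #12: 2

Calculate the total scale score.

Apply reverse scoring (reversed = (0+5) − raw = 5 − raw):
  item 7: 5 − 4 = 1
  item 11: 5 − 2 = 3
Scored items: 0, 3, 2, 1, 5, 1, 1, 0, 1, 5, 3, 2
Total = 0 + 3 + 2 + 1 + 5 + 1 + 1 + 0 + 1 + 5 + 3 + 2 = 24

24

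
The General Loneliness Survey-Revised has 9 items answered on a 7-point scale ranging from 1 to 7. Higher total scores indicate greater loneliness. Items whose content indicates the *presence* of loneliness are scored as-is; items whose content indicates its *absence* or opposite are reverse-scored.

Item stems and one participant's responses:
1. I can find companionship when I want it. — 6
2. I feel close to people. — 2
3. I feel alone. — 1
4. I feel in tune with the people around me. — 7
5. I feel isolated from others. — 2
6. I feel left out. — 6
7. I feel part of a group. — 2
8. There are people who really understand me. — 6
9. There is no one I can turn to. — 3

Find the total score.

Items 1, 2, 4, 7, 8 describe the absence/opposite of loneliness → reverse-score.
on a 1–7 scale, reversed = 8 − raw.
  item 1: 8 − 6 = 2
  item 2: 8 − 2 = 6
  item 3: 1
  item 4: 8 − 7 = 1
  item 5: 2
  item 6: 6
  item 7: 8 − 2 = 6
  item 8: 8 − 6 = 2
  item 9: 3
Total = 2 + 6 + 1 + 1 + 2 + 6 + 6 + 2 + 3 = 29

29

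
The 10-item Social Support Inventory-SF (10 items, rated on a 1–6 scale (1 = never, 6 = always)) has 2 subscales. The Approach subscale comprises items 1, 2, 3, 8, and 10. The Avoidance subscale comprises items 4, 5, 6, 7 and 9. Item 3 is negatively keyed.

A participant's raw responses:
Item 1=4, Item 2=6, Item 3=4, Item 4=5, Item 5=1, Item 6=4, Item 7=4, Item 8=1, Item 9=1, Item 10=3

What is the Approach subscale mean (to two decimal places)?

Approach items: 1, 2, 3, 8, 10.
Of these, item 3 is negatively keyed; reversed = (1+6) − raw = 7 − raw.
  item 1: 4
  item 2: 6
  item 3: 7 − 4 = 3
  item 8: 1
  item 10: 3
Sum = 4 + 6 + 3 + 1 + 3 = 17
Mean = 17 / 5 = 3.40

3.40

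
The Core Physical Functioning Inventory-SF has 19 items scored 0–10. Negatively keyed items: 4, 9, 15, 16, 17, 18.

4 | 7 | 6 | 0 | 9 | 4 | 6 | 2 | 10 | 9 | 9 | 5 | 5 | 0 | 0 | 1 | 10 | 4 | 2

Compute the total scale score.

103

Raw sum = 93. Negatively keyed items: 4, 9, 15, 16, 17, 18; their raw sum = 25.
Each reversal replaces raw with 10 − raw, changing the total by 10 − 2·raw per item.
Total = 93 + 6·10 − 2·25 = 93 + 60 − 50 = 103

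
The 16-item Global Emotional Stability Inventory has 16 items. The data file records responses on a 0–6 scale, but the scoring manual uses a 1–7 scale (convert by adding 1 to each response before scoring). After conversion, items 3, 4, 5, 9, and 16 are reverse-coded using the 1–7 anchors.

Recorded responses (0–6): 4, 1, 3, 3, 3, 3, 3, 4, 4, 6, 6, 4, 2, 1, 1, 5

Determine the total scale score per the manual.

63

Convert to 1–7: 5, 2, 4, 4, 4, 4, 4, 5, 5, 7, 7, 5, 3, 2, 2, 6
Reverse-coded (on a 1–7 scale, reversed = 8 − raw):
  item 3: 8 − 4 = 4
  item 4: 8 − 4 = 4
  item 5: 8 − 4 = 4
  item 9: 8 − 5 = 3
  item 16: 8 − 6 = 2
Scored: 5, 2, 4, 4, 4, 4, 4, 5, 3, 7, 7, 5, 3, 2, 2, 2
Total = 63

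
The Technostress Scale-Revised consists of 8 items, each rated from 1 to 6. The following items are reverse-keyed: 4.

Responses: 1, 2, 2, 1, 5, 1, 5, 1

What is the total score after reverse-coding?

Reverse-keyed items use 7 − raw:
  item 4: 7 − 1 = 6
After reverse-coding: 1, 2, 2, 6, 5, 1, 5, 1
Total = 1 + 2 + 2 + 6 + 5 + 1 + 5 + 1 = 23

23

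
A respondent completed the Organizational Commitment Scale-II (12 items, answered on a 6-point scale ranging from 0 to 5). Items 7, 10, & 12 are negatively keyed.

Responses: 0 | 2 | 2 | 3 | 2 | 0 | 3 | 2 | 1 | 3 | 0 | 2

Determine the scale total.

19

Raw sum = 20. Negatively keyed items: 7, 10, 12; their raw sum = 8.
Each reversal replaces raw with 5 − raw, changing the total by 5 − 2·raw per item.
Total = 20 + 3·5 − 2·8 = 20 + 15 − 16 = 19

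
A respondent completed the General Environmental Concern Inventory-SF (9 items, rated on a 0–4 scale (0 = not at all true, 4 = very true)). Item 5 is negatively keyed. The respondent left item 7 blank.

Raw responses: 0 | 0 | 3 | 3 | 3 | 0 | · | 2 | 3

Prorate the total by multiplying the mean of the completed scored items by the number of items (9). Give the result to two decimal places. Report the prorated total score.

Reverse-coded (on a 0–4 scale, reversed = 4 − raw):
  item 5: 4 − 3 = 1
Completed scored items (8 of 9): 0, 0, 3, 3, 1, 0, 2, 3; sum = 12.
Person mean = 12 / 8 ≈ 1.5000
Prorated total = (12 / 8) × 9 = 13.50 (to 2 dp)

13.50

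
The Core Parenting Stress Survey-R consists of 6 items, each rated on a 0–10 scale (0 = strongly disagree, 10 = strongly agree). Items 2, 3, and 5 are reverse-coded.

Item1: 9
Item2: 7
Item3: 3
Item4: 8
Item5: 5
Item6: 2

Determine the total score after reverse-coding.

34

Reverse-coded items (reverse-coded value = 10 − response):
  item 2: 10 − 7 = 3
  item 3: 10 − 3 = 7
  item 5: 10 − 5 = 5
Scored items: 9, 3, 7, 8, 5, 2
Total = 9 + 3 + 7 + 8 + 5 + 2 = 34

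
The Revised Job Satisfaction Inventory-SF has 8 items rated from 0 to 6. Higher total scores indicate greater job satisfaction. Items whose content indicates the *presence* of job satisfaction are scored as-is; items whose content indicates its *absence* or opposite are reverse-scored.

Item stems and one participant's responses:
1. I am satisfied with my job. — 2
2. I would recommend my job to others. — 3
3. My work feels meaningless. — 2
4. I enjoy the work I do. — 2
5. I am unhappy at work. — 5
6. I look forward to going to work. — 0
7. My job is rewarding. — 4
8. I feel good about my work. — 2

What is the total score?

18

Items 3, 5 describe the absence/opposite of job satisfaction → reverse-score.
reversed = (0+6) − raw = 6 − raw.
  item 1: 2
  item 2: 3
  item 3: 6 − 2 = 4
  item 4: 2
  item 5: 6 − 5 = 1
  item 6: 0
  item 7: 4
  item 8: 2
Total = 2 + 3 + 4 + 2 + 1 + 0 + 4 + 2 = 18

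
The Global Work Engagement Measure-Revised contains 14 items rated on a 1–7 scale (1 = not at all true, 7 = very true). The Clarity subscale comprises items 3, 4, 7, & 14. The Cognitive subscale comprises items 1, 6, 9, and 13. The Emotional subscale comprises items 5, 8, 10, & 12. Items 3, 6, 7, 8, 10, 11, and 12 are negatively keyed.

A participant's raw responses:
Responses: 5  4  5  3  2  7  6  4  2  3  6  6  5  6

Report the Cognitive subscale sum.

Cognitive items: 1, 6, 9, 13.
Of these, item 6 is negatively keyed; reverse-coded value = 8 − response.
  item 1: 5
  item 6: 8 − 7 = 1
  item 9: 2
  item 13: 5
Sum = 5 + 1 + 2 + 5 = 13

13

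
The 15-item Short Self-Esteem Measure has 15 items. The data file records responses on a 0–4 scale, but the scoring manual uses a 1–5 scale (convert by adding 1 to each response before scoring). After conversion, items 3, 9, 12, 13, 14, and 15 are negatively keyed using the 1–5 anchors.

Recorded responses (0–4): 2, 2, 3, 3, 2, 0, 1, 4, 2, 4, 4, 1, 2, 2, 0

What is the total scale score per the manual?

51

Convert to 1–5: 3, 3, 4, 4, 3, 1, 2, 5, 3, 5, 5, 2, 3, 3, 1
Reverse-coded (on a 1–5 scale, reversed = 6 − raw):
  item 3: 6 − 4 = 2
  item 9: 6 − 3 = 3
  item 12: 6 − 2 = 4
  item 13: 6 − 3 = 3
  item 14: 6 − 3 = 3
  item 15: 6 − 1 = 5
Scored: 3, 3, 2, 4, 3, 1, 2, 5, 3, 5, 5, 4, 3, 3, 5
Total = 51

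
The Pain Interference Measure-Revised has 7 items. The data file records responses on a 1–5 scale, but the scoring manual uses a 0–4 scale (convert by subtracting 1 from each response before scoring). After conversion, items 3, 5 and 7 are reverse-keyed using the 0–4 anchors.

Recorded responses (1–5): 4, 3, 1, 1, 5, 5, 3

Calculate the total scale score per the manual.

Convert to 0–4: 3, 2, 0, 0, 4, 4, 2
Reverse-coded (on a 0–4 scale, reversed = 4 − raw):
  item 3: 4 − 0 = 4
  item 5: 4 − 4 = 0
  item 7: 4 − 2 = 2
Scored: 3, 2, 4, 0, 0, 4, 2
Total = 15

15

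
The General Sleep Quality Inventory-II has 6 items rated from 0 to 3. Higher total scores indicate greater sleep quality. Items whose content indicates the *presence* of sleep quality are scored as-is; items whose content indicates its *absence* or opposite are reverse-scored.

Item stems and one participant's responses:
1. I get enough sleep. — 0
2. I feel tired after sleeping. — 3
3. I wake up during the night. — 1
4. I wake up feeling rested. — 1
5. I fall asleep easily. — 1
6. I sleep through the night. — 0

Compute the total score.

4

Items 2, 3 describe the absence/opposite of sleep quality → reverse-score.
on a 0–3 scale, reversed = 3 − raw.
  item 1: 0
  item 2: 3 − 3 = 0
  item 3: 3 − 1 = 2
  item 4: 1
  item 5: 1
  item 6: 0
Total = 0 + 0 + 2 + 1 + 1 + 0 = 4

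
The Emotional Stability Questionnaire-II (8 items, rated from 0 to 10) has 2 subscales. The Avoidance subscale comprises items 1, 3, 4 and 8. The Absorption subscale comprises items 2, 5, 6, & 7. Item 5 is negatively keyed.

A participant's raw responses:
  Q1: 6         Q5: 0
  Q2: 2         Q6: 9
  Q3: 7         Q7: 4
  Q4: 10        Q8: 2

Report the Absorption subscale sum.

25

Absorption items: 2, 5, 6, 7.
Of these, item 5 is negatively keyed; reversed = (0+10) − raw = 10 − raw.
  item 2: 2
  item 5: 10 − 0 = 10
  item 6: 9
  item 7: 4
Sum = 2 + 10 + 9 + 4 = 25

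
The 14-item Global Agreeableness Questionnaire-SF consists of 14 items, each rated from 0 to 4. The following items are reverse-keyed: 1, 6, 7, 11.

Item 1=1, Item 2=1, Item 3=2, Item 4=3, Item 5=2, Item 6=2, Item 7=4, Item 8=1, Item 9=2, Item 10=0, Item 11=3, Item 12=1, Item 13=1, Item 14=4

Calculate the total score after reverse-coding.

23

Reverse-keyed items use 4 − raw:
  item 1: 4 − 1 = 3
  item 6: 4 − 2 = 2
  item 7: 4 − 4 = 0
  item 11: 4 − 3 = 1
Scored items: 3, 1, 2, 3, 2, 2, 0, 1, 2, 0, 1, 1, 1, 4
Total = 3 + 1 + 2 + 3 + 2 + 2 + 0 + 1 + 2 + 0 + 1 + 1 + 1 + 4 = 23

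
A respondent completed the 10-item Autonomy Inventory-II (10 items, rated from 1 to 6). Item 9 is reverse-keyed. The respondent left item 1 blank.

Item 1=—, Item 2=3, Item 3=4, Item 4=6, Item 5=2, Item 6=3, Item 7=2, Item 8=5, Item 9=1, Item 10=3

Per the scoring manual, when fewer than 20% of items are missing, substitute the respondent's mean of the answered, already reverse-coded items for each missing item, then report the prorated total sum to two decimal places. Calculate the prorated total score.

Reverse-coded (reversed = (1+6) − raw = 7 − raw):
  item 9: 7 − 1 = 6
Completed scored items (9 of 10): 3, 4, 6, 2, 3, 2, 5, 6, 3; sum = 34.
Person mean = 34 / 9 ≈ 3.7778
Prorated total = (34 / 9) × 10 = 37.78 (to 2 dp)

37.78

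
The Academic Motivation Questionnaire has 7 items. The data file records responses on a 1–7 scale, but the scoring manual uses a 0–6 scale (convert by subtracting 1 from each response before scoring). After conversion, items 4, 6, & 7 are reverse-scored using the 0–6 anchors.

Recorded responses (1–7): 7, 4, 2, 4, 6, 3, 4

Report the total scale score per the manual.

25

Convert to 0–6: 6, 3, 1, 3, 5, 2, 3
Reverse-coded (reverse-coded value = 6 − response):
  item 4: 6 − 3 = 3
  item 6: 6 − 2 = 4
  item 7: 6 − 3 = 3
Scored: 6, 3, 1, 3, 5, 4, 3
Total = 25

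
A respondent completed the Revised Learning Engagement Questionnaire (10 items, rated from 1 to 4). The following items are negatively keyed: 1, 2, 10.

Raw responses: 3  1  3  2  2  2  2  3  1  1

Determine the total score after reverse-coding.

25

Apply reverse scoring (on a 1–4 scale, reversed = 5 − raw):
  item 1: 5 − 3 = 2
  item 2: 5 − 1 = 4
  item 10: 5 − 1 = 4
After reverse-coding: 2, 4, 3, 2, 2, 2, 2, 3, 1, 4
Total = 2 + 4 + 3 + 2 + 2 + 2 + 2 + 3 + 1 + 4 = 25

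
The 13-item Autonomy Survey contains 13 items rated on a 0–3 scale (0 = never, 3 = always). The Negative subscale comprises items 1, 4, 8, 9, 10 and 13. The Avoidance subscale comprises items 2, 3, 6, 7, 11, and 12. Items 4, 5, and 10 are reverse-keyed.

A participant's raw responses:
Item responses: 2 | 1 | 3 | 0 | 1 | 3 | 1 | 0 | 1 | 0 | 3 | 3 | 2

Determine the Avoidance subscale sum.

Avoidance items: 2, 3, 6, 7, 11, 12.
  item 2: 1
  item 3: 3
  item 6: 3
  item 7: 1
  item 11: 3
  item 12: 3
Sum = 1 + 3 + 3 + 1 + 3 + 3 = 14

14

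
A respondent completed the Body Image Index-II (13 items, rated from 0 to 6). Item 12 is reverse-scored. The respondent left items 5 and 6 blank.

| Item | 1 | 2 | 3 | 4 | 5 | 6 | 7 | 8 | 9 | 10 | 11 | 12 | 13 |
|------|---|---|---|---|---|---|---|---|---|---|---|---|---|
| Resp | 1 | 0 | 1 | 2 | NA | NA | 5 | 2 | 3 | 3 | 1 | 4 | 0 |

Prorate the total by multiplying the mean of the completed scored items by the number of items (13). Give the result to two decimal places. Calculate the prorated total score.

Reverse-coded (on a 0–6 scale, reversed = 6 − raw):
  item 12: 6 − 4 = 2
Completed scored items (11 of 13): 1, 0, 1, 2, 5, 2, 3, 3, 1, 2, 0; sum = 20.
Person mean = 20 / 11 ≈ 1.8182
Prorated total = (20 / 11) × 13 = 23.64 (to 2 dp)

23.64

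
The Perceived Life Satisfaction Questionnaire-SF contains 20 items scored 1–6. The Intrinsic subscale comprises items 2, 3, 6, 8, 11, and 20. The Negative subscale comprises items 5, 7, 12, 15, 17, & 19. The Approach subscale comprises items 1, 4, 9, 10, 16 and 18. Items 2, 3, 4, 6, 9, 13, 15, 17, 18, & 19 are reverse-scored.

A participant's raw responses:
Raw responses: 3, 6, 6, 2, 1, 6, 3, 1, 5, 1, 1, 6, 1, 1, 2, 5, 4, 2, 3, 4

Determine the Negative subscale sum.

Negative items: 5, 7, 12, 15, 17, 19.
Of these, items 15, 17, and 19 are reverse-scored; on a 1–6 scale, reversed = 7 − raw.
  item 5: 1
  item 7: 3
  item 12: 6
  item 15: 7 − 2 = 5
  item 17: 7 − 4 = 3
  item 19: 7 − 3 = 4
Sum = 1 + 3 + 6 + 5 + 3 + 4 = 22

22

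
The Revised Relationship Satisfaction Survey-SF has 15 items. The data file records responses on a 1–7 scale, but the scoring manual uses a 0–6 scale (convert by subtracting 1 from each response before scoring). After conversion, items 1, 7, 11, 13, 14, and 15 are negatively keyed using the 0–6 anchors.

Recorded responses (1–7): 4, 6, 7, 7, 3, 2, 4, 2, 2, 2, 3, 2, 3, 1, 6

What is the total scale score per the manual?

45

Convert to 0–6: 3, 5, 6, 6, 2, 1, 3, 1, 1, 1, 2, 1, 2, 0, 5
Reverse-coded (reversed = (0+6) − raw = 6 − raw):
  item 1: 6 − 3 = 3
  item 7: 6 − 3 = 3
  item 11: 6 − 2 = 4
  item 13: 6 − 2 = 4
  item 14: 6 − 0 = 6
  item 15: 6 − 5 = 1
Scored: 3, 5, 6, 6, 2, 1, 3, 1, 1, 1, 4, 1, 4, 6, 1
Total = 45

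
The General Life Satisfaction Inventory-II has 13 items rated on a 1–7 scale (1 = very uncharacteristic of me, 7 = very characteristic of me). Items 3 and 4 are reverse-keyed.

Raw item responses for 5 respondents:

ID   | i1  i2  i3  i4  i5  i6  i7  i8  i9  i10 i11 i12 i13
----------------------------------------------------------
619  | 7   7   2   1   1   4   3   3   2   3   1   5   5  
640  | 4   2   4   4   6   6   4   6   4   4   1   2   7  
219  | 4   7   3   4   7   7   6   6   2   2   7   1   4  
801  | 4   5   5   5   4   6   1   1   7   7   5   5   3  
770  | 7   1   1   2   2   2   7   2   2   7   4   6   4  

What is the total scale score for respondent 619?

54

Respondent 619 raw: 7, 7, 2, 1, 1, 4, 3, 3, 2, 3, 1, 5, 5.
Reverse-coded (on a 1–7 scale, reversed = 8 − raw):
  item 1: 7
  item 2: 7
  item 3: 8 − 2 = 6
  item 4: 8 − 1 = 7
  item 5: 1
  item 6: 4
  item 7: 3
  item 8: 3
  item 9: 2
  item 10: 3
  item 11: 1
  item 12: 5
  item 13: 5
Sum = 7 + 7 + 6 + 7 + 1 + 4 + 3 + 3 + 2 + 3 + 1 + 5 + 5 = 54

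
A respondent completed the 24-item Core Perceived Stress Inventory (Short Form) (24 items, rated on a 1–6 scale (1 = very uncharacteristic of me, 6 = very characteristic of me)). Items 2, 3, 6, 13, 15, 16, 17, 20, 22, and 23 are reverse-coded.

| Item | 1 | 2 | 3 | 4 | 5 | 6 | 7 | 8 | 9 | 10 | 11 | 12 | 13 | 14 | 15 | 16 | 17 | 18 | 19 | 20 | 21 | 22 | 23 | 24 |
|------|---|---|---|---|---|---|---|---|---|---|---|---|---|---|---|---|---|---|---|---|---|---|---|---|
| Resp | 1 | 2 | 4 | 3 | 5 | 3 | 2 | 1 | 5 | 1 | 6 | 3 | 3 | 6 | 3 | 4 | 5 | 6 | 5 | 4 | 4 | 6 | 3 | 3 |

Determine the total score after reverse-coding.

Reversing items 2, 3, 6, 13, 15, 16, 17, 20, 22, & 23 with 7 − raw:
Total = 1 + (7−2) + (7−4) + 3 + 5 + (7−3) + 2 + 1 + 5 + 1 + 6 + 3 + (7−3) + 6 + (7−3) + (7−4) + (7−5) + 6 + 5 + (7−4) + 4 + (7−6) + (7−3) + 3
      = 1 + 5 + 3 + 3 + 5 + 4 + 2 + 1 + 5 + 1 + 6 + 3 + 4 + 6 + 4 + 3 + 2 + 6 + 5 + 3 + 4 + 1 + 4 + 3 = 84

84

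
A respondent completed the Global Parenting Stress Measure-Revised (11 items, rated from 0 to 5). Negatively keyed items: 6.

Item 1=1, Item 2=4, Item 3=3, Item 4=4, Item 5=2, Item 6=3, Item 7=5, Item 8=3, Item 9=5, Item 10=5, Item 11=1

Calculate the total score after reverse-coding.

Reversing item 6 with 5 − raw:
Total = 1 + 4 + 3 + 4 + 2 + (5−3) + 5 + 3 + 5 + 5 + 1
      = 1 + 4 + 3 + 4 + 2 + 2 + 5 + 3 + 5 + 5 + 1 = 35

35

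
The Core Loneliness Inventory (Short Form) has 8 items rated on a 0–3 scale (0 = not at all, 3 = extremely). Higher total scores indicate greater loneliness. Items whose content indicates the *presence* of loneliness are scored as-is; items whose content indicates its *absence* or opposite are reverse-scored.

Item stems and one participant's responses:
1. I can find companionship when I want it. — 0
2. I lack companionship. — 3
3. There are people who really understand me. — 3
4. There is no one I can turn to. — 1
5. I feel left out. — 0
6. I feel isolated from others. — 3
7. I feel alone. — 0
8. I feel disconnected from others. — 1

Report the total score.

11

Items 1, 3 describe the absence/opposite of loneliness → reverse-score.
on a 0–3 scale, reversed = 3 − raw.
  item 1: 3 − 0 = 3
  item 2: 3
  item 3: 3 − 3 = 0
  item 4: 1
  item 5: 0
  item 6: 3
  item 7: 0
  item 8: 1
Total = 3 + 3 + 0 + 1 + 0 + 3 + 0 + 1 = 11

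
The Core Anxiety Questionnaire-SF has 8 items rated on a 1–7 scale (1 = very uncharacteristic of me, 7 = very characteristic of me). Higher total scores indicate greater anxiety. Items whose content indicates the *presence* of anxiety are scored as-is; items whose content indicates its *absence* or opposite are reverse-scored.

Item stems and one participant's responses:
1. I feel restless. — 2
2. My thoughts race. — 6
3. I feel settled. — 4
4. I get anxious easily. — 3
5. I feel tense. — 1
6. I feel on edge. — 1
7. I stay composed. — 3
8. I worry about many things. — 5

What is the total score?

Items 3, 7 describe the absence/opposite of anxiety → reverse-score.
on a 1–7 scale, reversed = 8 − raw.
  item 1: 2
  item 2: 6
  item 3: 8 − 4 = 4
  item 4: 3
  item 5: 1
  item 6: 1
  item 7: 8 − 3 = 5
  item 8: 5
Total = 2 + 6 + 4 + 3 + 1 + 1 + 5 + 5 = 27

27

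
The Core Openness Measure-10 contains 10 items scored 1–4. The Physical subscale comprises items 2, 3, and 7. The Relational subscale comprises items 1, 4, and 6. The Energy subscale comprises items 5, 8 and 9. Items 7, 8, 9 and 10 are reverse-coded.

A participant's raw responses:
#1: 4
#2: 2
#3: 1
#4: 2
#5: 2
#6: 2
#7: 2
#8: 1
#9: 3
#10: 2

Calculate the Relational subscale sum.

8

Relational items: 1, 4, 6.
  item 1: 4
  item 4: 2
  item 6: 2
Sum = 4 + 2 + 2 = 8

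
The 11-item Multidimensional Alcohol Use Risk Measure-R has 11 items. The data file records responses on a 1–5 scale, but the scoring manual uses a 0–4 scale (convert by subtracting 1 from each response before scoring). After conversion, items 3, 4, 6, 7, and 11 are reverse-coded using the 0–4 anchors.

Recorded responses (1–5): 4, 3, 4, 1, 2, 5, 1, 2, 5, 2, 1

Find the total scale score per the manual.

Convert to 0–4: 3, 2, 3, 0, 1, 4, 0, 1, 4, 1, 0
Reverse-coded (reversed = (0+4) − raw = 4 − raw):
  item 3: 4 − 3 = 1
  item 4: 4 − 0 = 4
  item 6: 4 − 4 = 0
  item 7: 4 − 0 = 4
  item 11: 4 − 0 = 4
Scored: 3, 2, 1, 4, 1, 0, 4, 1, 4, 1, 4
Total = 25

25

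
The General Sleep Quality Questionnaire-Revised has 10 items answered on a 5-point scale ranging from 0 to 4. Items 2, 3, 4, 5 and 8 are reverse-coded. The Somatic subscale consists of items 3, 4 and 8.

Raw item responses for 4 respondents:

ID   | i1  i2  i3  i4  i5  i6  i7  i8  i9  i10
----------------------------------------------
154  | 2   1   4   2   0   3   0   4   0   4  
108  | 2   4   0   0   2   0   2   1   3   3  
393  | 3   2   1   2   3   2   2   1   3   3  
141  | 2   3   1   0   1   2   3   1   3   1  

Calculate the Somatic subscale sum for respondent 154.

Respondent 154 raw: 2, 1, 4, 2, 0, 3, 0, 4, 0, 4.
Somatic items: 3, 4, 8.
Reverse-coded (reverse-coded value = 4 − response):
  item 3: 4 − 4 = 0
  item 4: 4 − 2 = 2
  item 8: 4 − 4 = 0
Sum = 0 + 2 + 0 = 2

2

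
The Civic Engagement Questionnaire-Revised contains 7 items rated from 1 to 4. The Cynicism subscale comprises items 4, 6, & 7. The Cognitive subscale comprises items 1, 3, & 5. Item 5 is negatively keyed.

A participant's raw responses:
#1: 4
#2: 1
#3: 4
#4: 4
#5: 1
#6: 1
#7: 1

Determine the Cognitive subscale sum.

Cognitive items: 1, 3, 5.
Of these, item 5 is negatively keyed; reverse-coded value = 5 − response.
  item 1: 4
  item 3: 4
  item 5: 5 − 1 = 4
Sum = 4 + 4 + 4 = 12

12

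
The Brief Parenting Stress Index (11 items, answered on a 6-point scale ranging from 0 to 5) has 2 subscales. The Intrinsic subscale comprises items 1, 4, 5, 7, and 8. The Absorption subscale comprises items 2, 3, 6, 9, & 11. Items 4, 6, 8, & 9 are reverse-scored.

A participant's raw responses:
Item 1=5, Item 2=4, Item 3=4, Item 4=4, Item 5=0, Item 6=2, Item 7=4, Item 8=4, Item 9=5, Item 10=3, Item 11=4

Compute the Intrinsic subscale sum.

Intrinsic items: 1, 4, 5, 7, 8.
Of these, items 4 & 8 are reverse-scored; reverse-coded value = 5 − response.
  item 1: 5
  item 4: 5 − 4 = 1
  item 5: 0
  item 7: 4
  item 8: 5 − 4 = 1
Sum = 5 + 1 + 0 + 4 + 1 = 11

11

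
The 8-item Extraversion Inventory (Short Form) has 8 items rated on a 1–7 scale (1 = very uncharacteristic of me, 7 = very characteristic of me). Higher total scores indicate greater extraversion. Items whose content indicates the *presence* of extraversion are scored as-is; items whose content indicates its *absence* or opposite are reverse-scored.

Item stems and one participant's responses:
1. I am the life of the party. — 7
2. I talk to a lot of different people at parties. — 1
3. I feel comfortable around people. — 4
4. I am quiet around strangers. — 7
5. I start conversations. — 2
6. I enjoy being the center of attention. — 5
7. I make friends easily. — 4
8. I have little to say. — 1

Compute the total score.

31

Items 4, 8 describe the absence/opposite of extraversion → reverse-score.
on a 1–7 scale, reversed = 8 − raw.
  item 1: 7
  item 2: 1
  item 3: 4
  item 4: 8 − 7 = 1
  item 5: 2
  item 6: 5
  item 7: 4
  item 8: 8 − 1 = 7
Total = 7 + 1 + 4 + 1 + 2 + 5 + 4 + 7 = 31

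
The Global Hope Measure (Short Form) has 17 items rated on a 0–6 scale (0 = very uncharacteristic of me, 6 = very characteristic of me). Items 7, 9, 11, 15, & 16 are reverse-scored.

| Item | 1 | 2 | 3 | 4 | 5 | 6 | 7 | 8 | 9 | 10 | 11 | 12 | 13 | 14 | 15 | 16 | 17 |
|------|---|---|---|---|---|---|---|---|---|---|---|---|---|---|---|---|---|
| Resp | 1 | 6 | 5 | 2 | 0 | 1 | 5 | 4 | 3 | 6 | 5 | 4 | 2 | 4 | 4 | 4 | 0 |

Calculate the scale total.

Reverse-coded items (reverse-coded value = 6 − response):
  item 7: 6 − 5 = 1
  item 9: 6 − 3 = 3
  item 11: 6 − 5 = 1
  item 15: 6 − 4 = 2
  item 16: 6 − 4 = 2
Scored items: 1, 6, 5, 2, 0, 1, 1, 4, 3, 6, 1, 4, 2, 4, 2, 2, 0
Total = 1 + 6 + 5 + 2 + 0 + 1 + 1 + 4 + 3 + 6 + 1 + 4 + 2 + 4 + 2 + 2 + 0 = 44

44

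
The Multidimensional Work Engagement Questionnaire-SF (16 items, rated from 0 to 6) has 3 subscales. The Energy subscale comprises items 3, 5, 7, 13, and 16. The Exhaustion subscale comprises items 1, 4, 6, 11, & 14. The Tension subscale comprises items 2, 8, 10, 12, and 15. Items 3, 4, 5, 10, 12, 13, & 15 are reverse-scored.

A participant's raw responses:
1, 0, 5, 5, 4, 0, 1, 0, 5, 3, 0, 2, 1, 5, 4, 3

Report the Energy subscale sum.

Energy items: 3, 5, 7, 13, 16.
Of these, items 3, 5, & 13 are reverse-scored; reversed = (0+6) − raw = 6 − raw.
  item 3: 6 − 5 = 1
  item 5: 6 − 4 = 2
  item 7: 1
  item 13: 6 − 1 = 5
  item 16: 3
Sum = 1 + 2 + 1 + 5 + 3 = 12

12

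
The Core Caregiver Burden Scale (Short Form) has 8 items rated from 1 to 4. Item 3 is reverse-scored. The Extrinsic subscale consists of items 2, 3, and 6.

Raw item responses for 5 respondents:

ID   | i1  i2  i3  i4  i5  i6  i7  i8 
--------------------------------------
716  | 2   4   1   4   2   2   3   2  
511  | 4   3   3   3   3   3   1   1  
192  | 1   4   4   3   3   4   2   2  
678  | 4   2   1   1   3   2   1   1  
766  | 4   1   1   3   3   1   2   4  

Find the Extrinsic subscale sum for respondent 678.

Respondent 678 raw: 4, 2, 1, 1, 3, 2, 1, 1.
Extrinsic items: 2, 3, 6.
Reverse-coded (reversed = (1+4) − raw = 5 − raw):
  item 2: 2
  item 3: 5 − 1 = 4
  item 6: 2
Sum = 2 + 4 + 2 = 8

8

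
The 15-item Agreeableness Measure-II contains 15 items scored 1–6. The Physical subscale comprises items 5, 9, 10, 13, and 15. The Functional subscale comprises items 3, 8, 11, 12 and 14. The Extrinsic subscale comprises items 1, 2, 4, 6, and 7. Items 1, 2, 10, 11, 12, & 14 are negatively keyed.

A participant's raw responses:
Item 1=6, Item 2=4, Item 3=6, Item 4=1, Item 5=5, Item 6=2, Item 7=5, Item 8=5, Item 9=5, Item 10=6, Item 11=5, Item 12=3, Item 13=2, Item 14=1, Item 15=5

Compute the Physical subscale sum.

18

Physical items: 5, 9, 10, 13, 15.
Of these, item 10 is negatively keyed; reversed = (1+6) − raw = 7 − raw.
  item 5: 5
  item 9: 5
  item 10: 7 − 6 = 1
  item 13: 2
  item 15: 5
Sum = 5 + 5 + 1 + 2 + 5 = 18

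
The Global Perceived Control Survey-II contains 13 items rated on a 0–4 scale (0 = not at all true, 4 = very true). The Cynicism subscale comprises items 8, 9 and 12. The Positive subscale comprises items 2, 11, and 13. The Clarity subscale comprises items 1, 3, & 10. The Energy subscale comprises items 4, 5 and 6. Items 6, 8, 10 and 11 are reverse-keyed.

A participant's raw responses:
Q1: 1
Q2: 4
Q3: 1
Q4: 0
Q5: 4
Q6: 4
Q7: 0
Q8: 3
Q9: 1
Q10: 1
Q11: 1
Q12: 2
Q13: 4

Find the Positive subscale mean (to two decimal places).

Positive items: 2, 11, 13.
Of these, item 11 is reverse-keyed; reversed = (0+4) − raw = 4 − raw.
  item 2: 4
  item 11: 4 − 1 = 3
  item 13: 4
Sum = 4 + 3 + 4 = 11
Mean = 11 / 3 = 3.67

3.67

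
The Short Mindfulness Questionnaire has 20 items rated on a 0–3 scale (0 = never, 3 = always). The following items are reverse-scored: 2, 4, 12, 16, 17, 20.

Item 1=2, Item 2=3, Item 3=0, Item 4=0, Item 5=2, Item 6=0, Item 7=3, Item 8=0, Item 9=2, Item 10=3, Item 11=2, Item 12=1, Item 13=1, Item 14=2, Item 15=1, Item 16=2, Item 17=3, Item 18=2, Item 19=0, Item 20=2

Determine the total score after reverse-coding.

Reverse-scored items use 3 − raw:
  item 2: 3 − 3 = 0
  item 4: 3 − 0 = 3
  item 12: 3 − 1 = 2
  item 16: 3 − 2 = 1
  item 17: 3 − 3 = 0
  item 20: 3 − 2 = 1
Scored responses: 2, 0, 0, 3, 2, 0, 3, 0, 2, 3, 2, 2, 1, 2, 1, 1, 0, 2, 0, 1
Total = 2 + 0 + 0 + 3 + 2 + 0 + 3 + 0 + 2 + 3 + 2 + 2 + 1 + 2 + 1 + 1 + 0 + 2 + 0 + 1 = 27

27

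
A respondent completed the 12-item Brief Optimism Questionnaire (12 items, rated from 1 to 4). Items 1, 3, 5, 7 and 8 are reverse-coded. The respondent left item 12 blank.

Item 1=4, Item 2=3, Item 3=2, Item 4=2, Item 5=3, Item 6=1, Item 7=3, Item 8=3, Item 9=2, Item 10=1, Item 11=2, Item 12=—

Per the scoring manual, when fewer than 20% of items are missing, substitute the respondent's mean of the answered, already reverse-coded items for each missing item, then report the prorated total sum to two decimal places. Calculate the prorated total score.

22.91

Reverse-coded (reversed = (1+4) − raw = 5 − raw):
  item 1: 5 − 4 = 1
  item 3: 5 − 2 = 3
  item 5: 5 − 3 = 2
  item 7: 5 − 3 = 2
  item 8: 5 − 3 = 2
Completed scored items (11 of 12): 1, 3, 3, 2, 2, 1, 2, 2, 2, 1, 2; sum = 21.
Person mean = 21 / 11 ≈ 1.9091
Prorated total = (21 / 11) × 12 = 22.91 (to 2 dp)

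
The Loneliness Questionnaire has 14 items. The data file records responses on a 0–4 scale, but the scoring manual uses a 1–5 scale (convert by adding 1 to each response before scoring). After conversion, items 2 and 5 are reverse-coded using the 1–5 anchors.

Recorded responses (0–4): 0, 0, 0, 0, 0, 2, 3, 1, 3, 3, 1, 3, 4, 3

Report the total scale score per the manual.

45

Convert to 1–5: 1, 1, 1, 1, 1, 3, 4, 2, 4, 4, 2, 4, 5, 4
Reverse-coded (reverse-coded value = 6 − response):
  item 2: 6 − 1 = 5
  item 5: 6 − 1 = 5
Scored: 1, 5, 1, 1, 5, 3, 4, 2, 4, 4, 2, 4, 5, 4
Total = 45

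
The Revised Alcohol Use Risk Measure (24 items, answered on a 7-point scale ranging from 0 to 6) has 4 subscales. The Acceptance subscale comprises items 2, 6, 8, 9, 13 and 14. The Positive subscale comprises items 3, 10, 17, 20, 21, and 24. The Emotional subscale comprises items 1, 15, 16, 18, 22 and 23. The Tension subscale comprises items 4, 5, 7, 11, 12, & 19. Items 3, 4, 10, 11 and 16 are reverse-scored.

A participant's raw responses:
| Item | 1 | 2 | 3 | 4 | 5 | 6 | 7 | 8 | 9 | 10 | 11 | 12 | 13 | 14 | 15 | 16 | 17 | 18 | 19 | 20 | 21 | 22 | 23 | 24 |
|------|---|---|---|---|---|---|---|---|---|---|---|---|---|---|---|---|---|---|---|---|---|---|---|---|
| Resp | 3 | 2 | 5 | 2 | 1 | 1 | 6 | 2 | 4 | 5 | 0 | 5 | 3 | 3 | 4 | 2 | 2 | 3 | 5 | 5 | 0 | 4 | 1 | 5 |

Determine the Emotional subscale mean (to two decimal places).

Emotional items: 1, 15, 16, 18, 22, 23.
Of these, item 16 is reverse-scored; reverse-coded value = 6 − response.
  item 1: 3
  item 15: 4
  item 16: 6 − 2 = 4
  item 18: 3
  item 22: 4
  item 23: 1
Sum = 3 + 4 + 4 + 3 + 4 + 1 = 19
Mean = 19 / 6 = 3.17

3.17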